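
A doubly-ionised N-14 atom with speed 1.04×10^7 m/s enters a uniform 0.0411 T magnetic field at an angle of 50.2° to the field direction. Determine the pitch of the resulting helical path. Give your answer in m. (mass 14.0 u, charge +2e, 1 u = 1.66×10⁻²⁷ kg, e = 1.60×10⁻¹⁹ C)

The velocity component along B is v∥ = v cos50.2° = 6.66×10^6 m/s.
The cyclotron period T = 2πm/(qB) = 1.11×10^-5 s is set by m, q, B alone.
Pitch = v∥·T = (6.66×10^6)(1.11×10^-5) = 73.9 m.

pitch ≈ 73.9 m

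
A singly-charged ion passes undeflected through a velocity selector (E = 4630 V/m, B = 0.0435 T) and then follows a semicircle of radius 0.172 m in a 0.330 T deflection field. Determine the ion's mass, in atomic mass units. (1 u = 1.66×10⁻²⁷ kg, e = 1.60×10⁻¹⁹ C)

m ≈ 51.4 u

v = E/B₁ = 1.06×10^5 m/s.
From r = mv/(qB₂), m = qB₂r/v = (1×1.60×10^-19)(0.330)(0.172) / (1.06×10^5) = 8.53×10^-26 kg.
In atomic mass units: m = 8.53×10^-26 / 1.66×10^-27 = 51.4 u.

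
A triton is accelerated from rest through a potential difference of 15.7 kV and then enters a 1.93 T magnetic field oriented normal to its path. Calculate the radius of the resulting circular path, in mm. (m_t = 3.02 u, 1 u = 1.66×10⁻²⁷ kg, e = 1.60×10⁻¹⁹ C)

r ≈ 16.3 mm

The kinetic energy gained is K = qV = (1×1.60×10^-19)(1.57×10^4) = 2.51×10^-15 J.
v = √(2K/m) = 1.00×10^6 m/s.
r = mv/(qB) = (5.01×10^-27)(1.00×10^6) / [(1×1.60×10^-19)(1.93)] = 0.0163 m.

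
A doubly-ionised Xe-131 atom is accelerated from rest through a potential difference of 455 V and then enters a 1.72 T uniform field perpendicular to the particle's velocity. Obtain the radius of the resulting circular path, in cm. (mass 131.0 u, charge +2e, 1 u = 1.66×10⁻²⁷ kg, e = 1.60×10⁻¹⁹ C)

r ≈ 1.45 cm

The kinetic energy gained is K = qV = (2×1.60×10^-19)(455) = 1.46×10^-16 J.
v = √(2K/m) = 3.66×10^4 m/s.
r = mv/(qB) = (2.17×10^-25)(3.66×10^4) / [(2×1.60×10^-19)(1.72)] = 0.0145 m.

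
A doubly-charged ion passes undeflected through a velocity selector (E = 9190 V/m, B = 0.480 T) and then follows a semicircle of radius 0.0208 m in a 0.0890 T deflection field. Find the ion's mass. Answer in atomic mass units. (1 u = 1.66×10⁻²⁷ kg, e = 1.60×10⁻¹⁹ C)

v = E/B₁ = 1.91×10^4 m/s.
From r = mv/(qB₂), m = qB₂r/v = (2×1.60×10^-19)(0.0890)(0.0208) / (1.91×10^4) = 3.09×10^-26 kg.
In atomic mass units: m = 3.09×10^-26 / 1.66×10^-27 = 18.6 u.

m ≈ 18.6 u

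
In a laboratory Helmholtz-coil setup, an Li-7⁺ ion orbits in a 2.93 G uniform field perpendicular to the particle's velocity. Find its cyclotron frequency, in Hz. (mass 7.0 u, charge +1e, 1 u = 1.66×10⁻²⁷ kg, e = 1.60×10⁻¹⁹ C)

f ≈ 642 Hz

f = qB/(2πm) = (1×1.60×10^-19)(2.93×10^-4) / [2π(1.16×10^-26)] = 642 Hz.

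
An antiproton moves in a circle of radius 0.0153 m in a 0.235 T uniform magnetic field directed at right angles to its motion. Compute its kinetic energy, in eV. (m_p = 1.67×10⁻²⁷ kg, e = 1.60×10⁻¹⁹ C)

K ≈ 619 eV

v = qBr/m = (1×1.60×10^-19)(0.235)(0.0153) / (1.67×10^-27) = 3.44×10^5 m/s.
K = ½mv² = 0.5·(1.67×10^-27)·(3.44×10^5)² = 9.91×10^-17 J = 619 eV.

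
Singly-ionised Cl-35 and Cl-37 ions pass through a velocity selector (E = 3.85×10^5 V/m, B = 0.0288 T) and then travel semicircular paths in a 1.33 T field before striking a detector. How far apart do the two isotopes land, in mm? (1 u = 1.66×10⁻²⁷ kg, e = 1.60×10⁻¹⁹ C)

Δd ≈ 417 mm

Both emerge at v = E/B₁ = 1.34×10^7 m/s.
r = mv/(qB₂), so r₁ = 3.650 m and r₂ = 3.858 m, giving Δr = 0.209 m.
After a semicircle each ion lands a diameter 2r from the entry slit, so the separation is 2Δr = 0.417 m.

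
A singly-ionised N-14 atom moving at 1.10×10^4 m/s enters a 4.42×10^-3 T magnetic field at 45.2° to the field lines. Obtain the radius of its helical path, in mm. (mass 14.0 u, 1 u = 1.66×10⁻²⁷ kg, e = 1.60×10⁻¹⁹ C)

Only the perpendicular component v⊥ = v sin45.2° = 7810 m/s is bent by the field.
r = m v⊥ /(qB) = (2.32×10^-26)(7810) / [(1×1.60×10^-19)(4.42×10^-3)] = 0.256 m.

r ≈ 256 mm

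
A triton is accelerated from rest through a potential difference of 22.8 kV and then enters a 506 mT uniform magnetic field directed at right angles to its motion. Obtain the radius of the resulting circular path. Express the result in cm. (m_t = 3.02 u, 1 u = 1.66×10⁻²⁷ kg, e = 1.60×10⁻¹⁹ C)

The kinetic energy gained is K = qV = (1×1.60×10^-19)(2.28×10^4) = 3.65×10^-15 J.
v = √(2K/m) = 1.21×10^6 m/s.
r = mv/(qB) = (5.01×10^-27)(1.21×10^6) / [(1×1.60×10^-19)(0.506)] = 0.0747 m.

r ≈ 7.47 cm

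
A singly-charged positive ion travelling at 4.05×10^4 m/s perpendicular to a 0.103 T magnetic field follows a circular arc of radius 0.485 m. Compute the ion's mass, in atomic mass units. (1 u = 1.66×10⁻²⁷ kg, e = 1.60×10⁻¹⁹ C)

qvB = mv²/r ⇒ m = qBr/v.
m = (1×1.60×10^-19)(0.103)(0.485) / (4.05×10^4) = 1.97×10^-25 kg = 119 u.

m ≈ 119 u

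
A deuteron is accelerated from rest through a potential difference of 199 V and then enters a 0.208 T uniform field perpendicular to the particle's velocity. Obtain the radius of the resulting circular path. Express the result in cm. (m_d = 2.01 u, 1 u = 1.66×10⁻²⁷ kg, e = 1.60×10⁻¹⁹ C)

The kinetic energy gained is K = qV = (1×1.60×10^-19)(199) = 3.18×10^-17 J.
v = √(2K/m) = 1.38×10^5 m/s.
r = mv/(qB) = (3.34×10^-27)(1.38×10^5) / [(1×1.60×10^-19)(0.208)] = 0.0139 m.

r ≈ 1.39 cm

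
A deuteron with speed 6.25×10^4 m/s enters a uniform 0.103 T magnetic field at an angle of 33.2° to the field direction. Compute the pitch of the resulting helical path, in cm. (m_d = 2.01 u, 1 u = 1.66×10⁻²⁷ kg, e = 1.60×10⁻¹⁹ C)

The velocity component along B is v∥ = v cos33.2° = 5.23×10^4 m/s.
The cyclotron period T = 2πm/(qB) = 1.27×10^-6 s is set by m, q, B alone.
Pitch = v∥·T = (5.23×10^4)(1.27×10^-6) = 0.0665 m.

pitch ≈ 6.65 cm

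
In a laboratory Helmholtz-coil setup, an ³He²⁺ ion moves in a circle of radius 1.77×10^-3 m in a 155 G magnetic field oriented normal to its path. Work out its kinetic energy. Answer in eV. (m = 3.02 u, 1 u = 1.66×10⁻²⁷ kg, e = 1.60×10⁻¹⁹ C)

K ≈ 0.0480 eV

v = qBr/m = (2×1.60×10^-19)(0.0155)(1.77×10^-3) / (5.01×10^-27) = 1750 m/s.
K = ½mv² = 0.5·(5.01×10^-27)·(1750)² = 7.69×10^-21 J = 0.0480 eV.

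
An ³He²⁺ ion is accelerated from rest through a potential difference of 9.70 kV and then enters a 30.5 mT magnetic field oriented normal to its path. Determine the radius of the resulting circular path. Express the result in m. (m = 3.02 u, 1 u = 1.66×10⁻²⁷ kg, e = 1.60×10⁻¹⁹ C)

r ≈ 0.572 m

The kinetic energy gained is K = qV = (2×1.60×10^-19)(9700) = 3.10×10^-15 J.
v = √(2K/m) = 1.11×10^6 m/s.
r = mv/(qB) = (5.01×10^-27)(1.11×10^6) / [(2×1.60×10^-19)(0.0305)] = 0.572 m.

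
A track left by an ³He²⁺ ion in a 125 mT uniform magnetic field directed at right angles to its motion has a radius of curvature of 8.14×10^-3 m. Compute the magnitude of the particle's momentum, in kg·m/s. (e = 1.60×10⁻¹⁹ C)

Since qvB = mv²/r, the momentum p = mv = qBr.
p = (2×1.60×10^-19)(0.125)(8.14×10^-3) = 3.26×10^-22 kg·m/s.

p ≈ 3.26×10^-22 kg·m/s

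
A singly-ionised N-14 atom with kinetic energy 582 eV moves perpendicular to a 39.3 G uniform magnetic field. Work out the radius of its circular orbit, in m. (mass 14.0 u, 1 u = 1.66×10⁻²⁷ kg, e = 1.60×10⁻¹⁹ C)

Convert the energy: K = 582 eV = 9.31×10^-17 J.
v = √(2K/m) = √(2·9.31×10^-17/2.32×10^-26) = 8.95×10^4 m/s.
r = mv/(qB) = (2.32×10^-26)(8.95×10^4) / [(1×1.60×10^-19)(3.93×10^-3)] = 3.31 m.

r ≈ 3.31 m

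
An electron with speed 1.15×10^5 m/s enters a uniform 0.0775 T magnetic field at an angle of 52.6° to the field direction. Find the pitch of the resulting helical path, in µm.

pitch ≈ 32.2 µm

The velocity component along B is v∥ = v cos52.6° = 6.98×10^4 m/s.
The cyclotron period T = 2πm/(qB) = 4.62×10^-10 s is set by m, q, B alone.
Pitch = v∥·T = (6.98×10^4)(4.62×10^-10) = 3.22×10^-5 m.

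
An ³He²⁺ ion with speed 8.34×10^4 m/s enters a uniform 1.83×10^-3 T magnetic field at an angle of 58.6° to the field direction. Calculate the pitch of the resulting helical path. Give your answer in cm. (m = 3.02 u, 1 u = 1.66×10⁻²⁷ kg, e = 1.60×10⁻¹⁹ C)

The velocity component along B is v∥ = v cos58.6° = 4.35×10^4 m/s.
The cyclotron period T = 2πm/(qB) = 5.38×10^-5 s is set by m, q, B alone.
Pitch = v∥·T = (4.35×10^4)(5.38×10^-5) = 2.34 m.

pitch ≈ 234 cm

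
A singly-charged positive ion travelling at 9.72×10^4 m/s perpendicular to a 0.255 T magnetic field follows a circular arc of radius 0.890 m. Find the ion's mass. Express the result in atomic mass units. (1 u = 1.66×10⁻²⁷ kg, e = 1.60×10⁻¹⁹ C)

m ≈ 225 u

qvB = mv²/r ⇒ m = qBr/v.
m = (1×1.60×10^-19)(0.255)(0.890) / (9.72×10^4) = 3.74×10^-25 kg = 225 u.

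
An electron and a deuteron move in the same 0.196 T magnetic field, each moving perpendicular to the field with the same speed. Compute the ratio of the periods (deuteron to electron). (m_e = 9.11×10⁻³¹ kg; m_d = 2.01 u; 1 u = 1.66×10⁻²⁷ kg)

ratio ≈ 3660

T = 2πm/(qB) is independent of speed, so T₂/T₁ = (m₂/q₂)/(m₁/q₁).
T_{deuteron}/T_{electron} = (3.34×10^-27/1e) / (9.11×10^-31/1e) = 3660.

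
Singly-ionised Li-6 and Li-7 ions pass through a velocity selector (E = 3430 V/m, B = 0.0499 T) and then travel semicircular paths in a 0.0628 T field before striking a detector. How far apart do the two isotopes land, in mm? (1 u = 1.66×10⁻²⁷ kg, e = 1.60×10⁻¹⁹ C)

Both emerge at v = E/B₁ = 6.87×10^4 m/s.
r = mv/(qB₂), so r₁ = 0.0681 m and r₂ = 0.0795 m, giving Δr = 0.0114 m.
After a semicircle each ion lands a diameter 2r from the entry slit, so the separation is 2Δr = 0.0227 m.

Δd ≈ 22.7 mm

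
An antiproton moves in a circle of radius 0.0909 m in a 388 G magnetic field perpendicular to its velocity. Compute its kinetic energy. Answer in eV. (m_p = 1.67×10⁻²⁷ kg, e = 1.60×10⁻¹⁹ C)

K ≈ 596 eV

v = qBr/m = (1×1.60×10^-19)(0.0388)(0.0909) / (1.67×10^-27) = 3.38×10^5 m/s.
K = ½mv² = 0.5·(1.67×10^-27)·(3.38×10^5)² = 9.53×10^-17 J = 596 eV.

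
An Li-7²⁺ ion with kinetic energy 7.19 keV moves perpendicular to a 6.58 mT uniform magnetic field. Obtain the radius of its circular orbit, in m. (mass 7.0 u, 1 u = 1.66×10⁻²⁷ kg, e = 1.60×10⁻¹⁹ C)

r ≈ 2.46 m

Convert the energy: K = 7.19 keV = 1.15×10^-15 J.
v = √(2K/m) = √(2·1.15×10^-15/1.16×10^-26) = 4.45×10^5 m/s.
r = mv/(qB) = (1.16×10^-26)(4.45×10^5) / [(2×1.60×10^-19)(6.58×10^-3)] = 2.46 m.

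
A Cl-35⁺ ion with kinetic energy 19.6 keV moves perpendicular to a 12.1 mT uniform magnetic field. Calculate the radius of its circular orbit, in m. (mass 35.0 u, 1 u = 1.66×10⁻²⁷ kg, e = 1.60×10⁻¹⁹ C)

r ≈ 9.86 m

Convert the energy: K = 19.6 keV = 3.14×10^-15 J.
v = √(2K/m) = √(2·3.14×10^-15/5.81×10^-26) = 3.29×10^5 m/s.
r = mv/(qB) = (5.81×10^-26)(3.29×10^5) / [(1×1.60×10^-19)(0.0121)] = 9.86 m.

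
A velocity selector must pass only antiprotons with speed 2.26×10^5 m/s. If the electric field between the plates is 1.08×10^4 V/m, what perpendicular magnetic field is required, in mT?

B ≈ 47.8 mT

qE = qvB ⇒ B = E/v = (1.08×10^4) / (2.26×10^5) = 0.0478 T.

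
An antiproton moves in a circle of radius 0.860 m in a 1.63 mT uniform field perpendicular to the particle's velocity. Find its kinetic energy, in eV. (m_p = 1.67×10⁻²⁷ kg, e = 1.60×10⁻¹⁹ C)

v = qBr/m = (1×1.60×10^-19)(1.63×10^-3)(0.860) / (1.67×10^-27) = 1.34×10^5 m/s.
K = ½mv² = 0.5·(1.67×10^-27)·(1.34×10^5)² = 1.51×10^-17 J = 94.1 eV.

K ≈ 94.1 eV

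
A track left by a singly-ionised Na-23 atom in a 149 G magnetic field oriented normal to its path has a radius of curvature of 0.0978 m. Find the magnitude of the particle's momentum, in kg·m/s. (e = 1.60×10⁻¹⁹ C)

p ≈ 2.33×10^-22 kg·m/s

Since qvB = mv²/r, the momentum p = mv = qBr.
p = (1×1.60×10^-19)(0.0149)(0.0978) = 2.33×10^-22 kg·m/s.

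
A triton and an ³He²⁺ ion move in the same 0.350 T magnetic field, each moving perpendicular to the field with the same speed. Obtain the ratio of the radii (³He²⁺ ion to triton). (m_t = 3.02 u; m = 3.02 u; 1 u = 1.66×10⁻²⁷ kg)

r = mv/(qB) ⇒ at equal v, r ∝ m/q.
r_{³He²⁺ ion}/r_{triton} = 0.500.

ratio ≈ 0.500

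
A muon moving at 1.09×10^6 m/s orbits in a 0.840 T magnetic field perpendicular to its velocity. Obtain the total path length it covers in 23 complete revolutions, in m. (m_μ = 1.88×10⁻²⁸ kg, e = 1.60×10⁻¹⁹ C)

r = mv/(qB) = 1.52×10^-3 m, so one revolution covers 2πr = 9.58×10^-3 m.
In 23 revolutions: L = 23·2πr = 0.220 m.

L ≈ 0.220 m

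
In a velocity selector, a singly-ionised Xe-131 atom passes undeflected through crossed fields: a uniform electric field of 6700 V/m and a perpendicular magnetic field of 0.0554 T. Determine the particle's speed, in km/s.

v ≈ 121 km/s

For zero net force, qE = qvB, so v = E/B.
v = (6700) / (0.0554) = 1.21×10^5 m/s.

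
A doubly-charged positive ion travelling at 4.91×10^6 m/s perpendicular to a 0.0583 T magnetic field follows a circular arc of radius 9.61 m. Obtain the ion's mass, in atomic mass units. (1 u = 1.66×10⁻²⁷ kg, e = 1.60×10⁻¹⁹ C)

qvB = mv²/r ⇒ m = qBr/v.
m = (2×1.60×10^-19)(0.0583)(9.61) / (4.91×10^6) = 3.65×10^-26 kg = 22.0 u.

m ≈ 22.0 u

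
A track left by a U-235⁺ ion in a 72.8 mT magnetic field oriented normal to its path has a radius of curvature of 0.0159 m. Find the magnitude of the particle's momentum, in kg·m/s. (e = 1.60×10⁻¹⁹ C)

p ≈ 1.85×10^-22 kg·m/s

Since qvB = mv²/r, the momentum p = mv = qBr.
p = (1×1.60×10^-19)(0.0728)(0.0159) = 1.85×10^-22 kg·m/s.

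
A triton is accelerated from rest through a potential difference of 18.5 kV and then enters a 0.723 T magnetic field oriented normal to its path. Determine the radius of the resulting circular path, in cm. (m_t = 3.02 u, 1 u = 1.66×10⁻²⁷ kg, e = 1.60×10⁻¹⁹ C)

The kinetic energy gained is K = qV = (1×1.60×10^-19)(1.85×10^4) = 2.96×10^-15 J.
v = √(2K/m) = 1.09×10^6 m/s.
r = mv/(qB) = (5.01×10^-27)(1.09×10^6) / [(1×1.60×10^-19)(0.723)] = 0.0471 m.

r ≈ 4.71 cm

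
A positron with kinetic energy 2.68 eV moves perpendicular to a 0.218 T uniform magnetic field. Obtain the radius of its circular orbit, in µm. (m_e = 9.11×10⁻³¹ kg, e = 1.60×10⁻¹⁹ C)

r ≈ 25.3 µm

Convert the energy: K = 2.68 eV = 4.29×10^-19 J.
v = √(2K/m) = √(2·4.29×10^-19/9.11×10^-31) = 9.70×10^5 m/s.
r = mv/(qB) = (9.11×10^-31)(9.70×10^5) / [(1×1.60×10^-19)(0.218)] = 2.53×10^-5 m.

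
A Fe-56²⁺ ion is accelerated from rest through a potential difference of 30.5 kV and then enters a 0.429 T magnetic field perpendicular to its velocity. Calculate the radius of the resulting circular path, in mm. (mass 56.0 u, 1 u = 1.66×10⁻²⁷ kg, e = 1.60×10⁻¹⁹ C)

The kinetic energy gained is K = qV = (2×1.60×10^-19)(3.05×10^4) = 9.76×10^-15 J.
v = √(2K/m) = 4.58×10^5 m/s.
r = mv/(qB) = (9.30×10^-26)(4.58×10^5) / [(2×1.60×10^-19)(0.429)] = 0.310 m.

r ≈ 310 mm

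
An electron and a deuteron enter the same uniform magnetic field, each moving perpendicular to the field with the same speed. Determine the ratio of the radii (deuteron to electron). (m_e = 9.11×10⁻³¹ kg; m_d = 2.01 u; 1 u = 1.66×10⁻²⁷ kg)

r = mv/(qB) ⇒ at equal v, r ∝ m/q.
r_{deuteron}/r_{electron} = 3660.

ratio ≈ 3660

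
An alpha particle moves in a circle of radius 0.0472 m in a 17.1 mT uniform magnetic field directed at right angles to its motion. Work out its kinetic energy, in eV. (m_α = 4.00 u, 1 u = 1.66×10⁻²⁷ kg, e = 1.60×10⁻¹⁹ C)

v = qBr/m = (2×1.60×10^-19)(0.0171)(0.0472) / (6.64×10^-27) = 3.89×10^4 m/s.
K = ½mv² = 0.5·(6.64×10^-27)·(3.89×10^4)² = 5.02×10^-18 J = 31.4 eV.

K ≈ 31.4 eV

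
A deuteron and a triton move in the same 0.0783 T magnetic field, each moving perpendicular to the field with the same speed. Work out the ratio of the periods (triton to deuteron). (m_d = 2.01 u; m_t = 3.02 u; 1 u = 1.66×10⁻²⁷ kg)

T = 2πm/(qB) is independent of speed, so T₂/T₁ = (m₂/q₂)/(m₁/q₁).
T_{triton}/T_{deuteron} = (5.01×10^-27/1e) / (3.34×10^-27/1e) = 1.50.

ratio ≈ 1.50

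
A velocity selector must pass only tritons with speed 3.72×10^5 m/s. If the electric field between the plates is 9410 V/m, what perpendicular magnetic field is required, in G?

B ≈ 253 G

qE = qvB ⇒ B = E/v = (9410) / (3.72×10^5) = 0.0253 T.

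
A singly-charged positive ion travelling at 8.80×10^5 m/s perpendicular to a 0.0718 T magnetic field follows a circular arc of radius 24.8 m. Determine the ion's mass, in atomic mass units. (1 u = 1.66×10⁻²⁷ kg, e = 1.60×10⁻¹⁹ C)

qvB = mv²/r ⇒ m = qBr/v.
m = (1×1.60×10^-19)(0.0718)(24.8) / (8.80×10^5) = 3.24×10^-25 kg = 195 u.

m ≈ 195 u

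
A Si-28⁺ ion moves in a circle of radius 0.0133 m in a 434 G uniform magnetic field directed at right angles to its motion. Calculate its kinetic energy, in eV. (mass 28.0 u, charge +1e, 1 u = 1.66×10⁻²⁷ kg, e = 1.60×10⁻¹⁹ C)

v = qBr/m = (1×1.60×10^-19)(0.0434)(0.0133) / (4.65×10^-26) = 1990 m/s.
K = ½mv² = 0.5·(4.65×10^-26)·(1990)² = 9.18×10^-20 J = 0.573 eV.

K ≈ 0.573 eV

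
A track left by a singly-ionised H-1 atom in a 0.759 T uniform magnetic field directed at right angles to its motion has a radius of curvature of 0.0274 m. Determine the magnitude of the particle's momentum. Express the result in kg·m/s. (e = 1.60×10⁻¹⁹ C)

Since qvB = mv²/r, the momentum p = mv = qBr.
p = (1×1.60×10^-19)(0.759)(0.0274) = 3.33×10^-21 kg·m/s.

p ≈ 3.33×10^-21 kg·m/s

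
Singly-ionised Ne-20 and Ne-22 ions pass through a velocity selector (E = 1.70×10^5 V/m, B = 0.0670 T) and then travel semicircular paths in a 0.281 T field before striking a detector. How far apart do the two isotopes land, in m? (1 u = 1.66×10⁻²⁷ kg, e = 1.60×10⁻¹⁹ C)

Both emerge at v = E/B₁ = 2.54×10^6 m/s.
r = mv/(qB₂), so r₁ = 1.874 m and r₂ = 2.061 m, giving Δr = 0.187 m.
After a semicircle each ion lands a diameter 2r from the entry slit, so the separation is 2Δr = 0.375 m.

Δd ≈ 0.375 m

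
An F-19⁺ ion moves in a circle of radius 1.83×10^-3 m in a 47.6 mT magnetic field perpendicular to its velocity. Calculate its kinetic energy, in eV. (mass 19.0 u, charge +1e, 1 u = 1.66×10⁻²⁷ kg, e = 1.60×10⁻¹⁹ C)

v = qBr/m = (1×1.60×10^-19)(0.0476)(1.83×10^-3) / (3.15×10^-26) = 442 m/s.
K = ½mv² = 0.5·(3.15×10^-26)·(442)² = 3.08×10^-21 J = 0.0192 eV.

K ≈ 0.0192 eV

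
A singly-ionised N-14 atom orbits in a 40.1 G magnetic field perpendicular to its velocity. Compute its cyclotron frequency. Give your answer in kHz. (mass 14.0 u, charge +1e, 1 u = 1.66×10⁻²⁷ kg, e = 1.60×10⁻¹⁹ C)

f = qB/(2πm) = (1×1.60×10^-19)(4.01×10^-3) / [2π(2.32×10^-26)] = 4390 Hz.

f ≈ 4.39 kHz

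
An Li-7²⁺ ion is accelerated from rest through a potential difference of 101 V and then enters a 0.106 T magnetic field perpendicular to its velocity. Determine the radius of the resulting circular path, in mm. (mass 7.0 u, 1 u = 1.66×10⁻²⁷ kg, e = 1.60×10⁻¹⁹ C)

The kinetic energy gained is K = qV = (2×1.60×10^-19)(101) = 3.23×10^-17 J.
v = √(2K/m) = 7.46×10^4 m/s.
r = mv/(qB) = (1.16×10^-26)(7.46×10^4) / [(2×1.60×10^-19)(0.106)] = 0.0256 m.

r ≈ 25.6 mm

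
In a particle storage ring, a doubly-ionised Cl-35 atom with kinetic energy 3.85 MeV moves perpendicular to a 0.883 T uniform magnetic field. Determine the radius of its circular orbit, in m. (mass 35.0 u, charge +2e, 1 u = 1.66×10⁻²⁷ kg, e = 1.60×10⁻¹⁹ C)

r ≈ 0.947 m

Convert the energy: K = 3.85 MeV = 6.16×10^-13 J.
v = √(2K/m) = √(2·6.16×10^-13/5.81×10^-26) = 4.60×10^6 m/s.
r = mv/(qB) = (5.81×10^-26)(4.60×10^6) / [(2×1.60×10^-19)(0.883)] = 0.947 m.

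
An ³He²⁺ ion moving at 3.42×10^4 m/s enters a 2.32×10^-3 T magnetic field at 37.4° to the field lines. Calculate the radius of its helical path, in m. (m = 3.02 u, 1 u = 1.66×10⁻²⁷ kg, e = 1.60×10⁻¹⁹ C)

Only the perpendicular component v⊥ = v sin37.4° = 2.08×10^4 m/s is bent by the field.
r = m v⊥ /(qB) = (5.01×10^-27)(2.08×10^4) / [(2×1.60×10^-19)(2.32×10^-3)] = 0.140 m.

r ≈ 0.140 m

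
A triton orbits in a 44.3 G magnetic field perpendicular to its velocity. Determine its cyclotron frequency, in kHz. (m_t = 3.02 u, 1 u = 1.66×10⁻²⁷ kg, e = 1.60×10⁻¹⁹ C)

f ≈ 22.5 kHz

f = qB/(2πm) = (1×1.60×10^-19)(4.43×10^-3) / [2π(5.01×10^-27)] = 2.25×10^4 Hz.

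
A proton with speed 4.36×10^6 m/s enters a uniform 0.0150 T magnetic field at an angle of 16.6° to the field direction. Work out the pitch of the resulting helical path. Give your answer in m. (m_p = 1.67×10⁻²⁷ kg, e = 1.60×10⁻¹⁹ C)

The velocity component along B is v∥ = v cos16.6° = 4.18×10^6 m/s.
The cyclotron period T = 2πm/(qB) = 4.37×10^-6 s is set by m, q, B alone.
Pitch = v∥·T = (4.18×10^6)(4.37×10^-6) = 18.3 m.

pitch ≈ 18.3 m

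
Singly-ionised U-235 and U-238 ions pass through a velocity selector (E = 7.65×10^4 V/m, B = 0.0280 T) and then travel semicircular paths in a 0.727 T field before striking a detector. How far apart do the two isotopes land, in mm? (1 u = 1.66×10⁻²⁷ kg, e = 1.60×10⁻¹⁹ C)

Both emerge at v = E/B₁ = 2.73×10^6 m/s.
r = mv/(qB₂), so r₁ = 9.163 m and r₂ = 9.280 m, giving Δr = 0.117 m.
After a semicircle each ion lands a diameter 2r from the entry slit, so the separation is 2Δr = 0.234 m.

Δd ≈ 234 mm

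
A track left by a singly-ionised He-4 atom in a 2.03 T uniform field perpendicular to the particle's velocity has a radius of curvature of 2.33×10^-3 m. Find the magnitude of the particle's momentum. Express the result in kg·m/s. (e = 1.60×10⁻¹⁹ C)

p ≈ 7.57×10^-22 kg·m/s

Since qvB = mv²/r, the momentum p = mv = qBr.
p = (1×1.60×10^-19)(2.03)(2.33×10^-3) = 7.57×10^-22 kg·m/s.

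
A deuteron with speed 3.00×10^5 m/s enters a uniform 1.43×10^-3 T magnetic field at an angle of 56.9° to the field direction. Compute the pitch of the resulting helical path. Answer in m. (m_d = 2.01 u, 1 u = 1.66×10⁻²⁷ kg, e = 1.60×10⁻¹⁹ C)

The velocity component along B is v∥ = v cos56.9° = 1.64×10^5 m/s.
The cyclotron period T = 2πm/(qB) = 9.16×10^-5 s is set by m, q, B alone.
Pitch = v∥·T = (1.64×10^5)(9.16×10^-5) = 15.0 m.

pitch ≈ 15.0 m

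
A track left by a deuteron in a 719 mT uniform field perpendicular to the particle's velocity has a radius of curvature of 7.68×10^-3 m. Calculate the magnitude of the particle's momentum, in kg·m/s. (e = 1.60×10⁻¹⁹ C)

Since qvB = mv²/r, the momentum p = mv = qBr.
p = (1×1.60×10^-19)(0.719)(7.68×10^-3) = 8.84×10^-22 kg·m/s.

p ≈ 8.84×10^-22 kg·m/s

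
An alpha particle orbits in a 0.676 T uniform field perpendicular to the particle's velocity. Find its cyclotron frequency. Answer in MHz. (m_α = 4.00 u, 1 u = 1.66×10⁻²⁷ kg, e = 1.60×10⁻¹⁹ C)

f ≈ 5.18 MHz

f = qB/(2πm) = (2×1.60×10^-19)(0.676) / [2π(6.64×10^-27)] = 5.18×10^6 Hz.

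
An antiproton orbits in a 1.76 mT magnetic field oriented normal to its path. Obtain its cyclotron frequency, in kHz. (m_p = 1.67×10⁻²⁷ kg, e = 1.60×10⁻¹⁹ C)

f = qB/(2πm) = (1×1.60×10^-19)(1.76×10^-3) / [2π(1.67×10^-27)] = 2.68×10^4 Hz.

f ≈ 26.8 kHz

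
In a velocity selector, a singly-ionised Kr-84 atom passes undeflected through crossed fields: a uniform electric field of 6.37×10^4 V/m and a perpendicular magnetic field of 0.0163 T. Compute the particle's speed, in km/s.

v ≈ 3910 km/s

For zero net force, qE = qvB, so v = E/B.
v = (6.37×10^4) / (0.0163) = 3.91×10^6 m/s.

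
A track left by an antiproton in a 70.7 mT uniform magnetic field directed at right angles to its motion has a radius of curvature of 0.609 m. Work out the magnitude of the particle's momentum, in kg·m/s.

p ≈ 6.89×10^-21 kg·m/s

Since qvB = mv²/r, the momentum p = mv = qBr.
p = (1×1.60×10^-19)(0.0707)(0.609) = 6.89×10^-21 kg·m/s.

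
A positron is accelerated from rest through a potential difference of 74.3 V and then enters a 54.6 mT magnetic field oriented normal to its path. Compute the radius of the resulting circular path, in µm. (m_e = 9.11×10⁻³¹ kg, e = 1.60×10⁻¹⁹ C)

r ≈ 533 µm

The kinetic energy gained is K = qV = (1×1.60×10^-19)(74.3) = 1.19×10^-17 J.
v = √(2K/m) = 5.11×10^6 m/s.
r = mv/(qB) = (9.11×10^-31)(5.11×10^6) / [(1×1.60×10^-19)(0.0546)] = 5.33×10^-4 m.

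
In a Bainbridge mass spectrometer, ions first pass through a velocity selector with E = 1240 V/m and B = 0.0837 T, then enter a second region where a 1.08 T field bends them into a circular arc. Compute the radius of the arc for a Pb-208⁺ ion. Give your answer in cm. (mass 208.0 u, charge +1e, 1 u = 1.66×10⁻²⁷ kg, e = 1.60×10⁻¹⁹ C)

The selector passes v = E/B = 1240/0.0837 = 1.48×10^4 m/s.
In the deflection region, r = mv/(qB₂) = (3.45×10^-25)(1.48×10^4) / [(1×1.60×10^-19)(1.08)] = 0.0296 m.

r ≈ 2.96 cm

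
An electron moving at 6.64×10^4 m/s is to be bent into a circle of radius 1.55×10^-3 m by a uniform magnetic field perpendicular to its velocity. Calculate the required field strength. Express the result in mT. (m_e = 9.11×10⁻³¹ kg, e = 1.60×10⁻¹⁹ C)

B ≈ 0.244 mT

qvB = mv²/r gives B = mv/(qr).
B = (9.11×10^-31)(6.64×10^4) / [(1×1.60×10^-19)(1.55×10^-3)] = 2.44×10^-4 T.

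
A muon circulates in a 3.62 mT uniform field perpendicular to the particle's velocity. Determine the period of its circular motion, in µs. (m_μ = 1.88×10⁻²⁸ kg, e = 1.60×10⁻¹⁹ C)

The cyclotron period is independent of speed: T = 2πm/(qB).
T = 2π(1.88×10^-28) / [(1×1.60×10^-19)(3.62×10^-3)] = 2.04×10^-6 s.

T ≈ 2.04 µs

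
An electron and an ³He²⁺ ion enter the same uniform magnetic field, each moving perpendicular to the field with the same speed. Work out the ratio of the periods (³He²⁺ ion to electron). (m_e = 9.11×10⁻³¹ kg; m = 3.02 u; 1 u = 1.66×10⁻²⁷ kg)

T = 2πm/(qB) is independent of speed, so T₂/T₁ = (m₂/q₂)/(m₁/q₁).
T_{³He²⁺ ion}/T_{electron} = (5.01×10^-27/2e) / (9.11×10^-31/1e) = 2750.

ratio ≈ 2750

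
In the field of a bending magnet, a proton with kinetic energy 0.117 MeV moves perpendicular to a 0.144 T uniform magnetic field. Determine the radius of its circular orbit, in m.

r ≈ 0.343 m

Convert the energy: K = 0.117 MeV = 1.87×10^-14 J.
v = √(2K/m) = √(2·1.87×10^-14/1.67×10^-27) = 4.73×10^6 m/s.
r = mv/(qB) = (1.67×10^-27)(4.73×10^6) / [(1×1.60×10^-19)(0.144)] = 0.343 m.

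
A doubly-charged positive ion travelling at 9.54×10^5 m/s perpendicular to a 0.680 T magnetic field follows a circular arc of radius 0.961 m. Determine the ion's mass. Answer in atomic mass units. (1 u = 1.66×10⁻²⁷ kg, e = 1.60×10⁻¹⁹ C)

m ≈ 132 u

qvB = mv²/r ⇒ m = qBr/v.
m = (2×1.60×10^-19)(0.680)(0.961) / (9.54×10^5) = 2.19×10^-25 kg = 132 u.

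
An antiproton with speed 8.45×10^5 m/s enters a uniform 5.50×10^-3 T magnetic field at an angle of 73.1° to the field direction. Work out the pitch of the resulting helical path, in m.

pitch ≈ 2.93 m

The velocity component along B is v∥ = v cos73.1° = 2.46×10^5 m/s.
The cyclotron period T = 2πm/(qB) = 1.19×10^-5 s is set by m, q, B alone.
Pitch = v∥·T = (2.46×10^5)(1.19×10^-5) = 2.93 m.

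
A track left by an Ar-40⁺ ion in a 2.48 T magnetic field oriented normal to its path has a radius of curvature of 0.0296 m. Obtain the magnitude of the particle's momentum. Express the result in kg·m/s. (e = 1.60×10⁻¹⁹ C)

p ≈ 1.17×10^-20 kg·m/s

Since qvB = mv²/r, the momentum p = mv = qBr.
p = (1×1.60×10^-19)(2.48)(0.0296) = 1.17×10^-20 kg·m/s.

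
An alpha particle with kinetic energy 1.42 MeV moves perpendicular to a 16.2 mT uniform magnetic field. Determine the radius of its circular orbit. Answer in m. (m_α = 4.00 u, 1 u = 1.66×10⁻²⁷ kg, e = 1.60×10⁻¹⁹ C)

Convert the energy: K = 1.42 MeV = 2.27×10^-13 J.
v = √(2K/m) = √(2·2.27×10^-13/6.64×10^-27) = 8.27×10^6 m/s.
r = mv/(qB) = (6.64×10^-27)(8.27×10^6) / [(2×1.60×10^-19)(0.0162)] = 10.6 m.

r ≈ 10.6 m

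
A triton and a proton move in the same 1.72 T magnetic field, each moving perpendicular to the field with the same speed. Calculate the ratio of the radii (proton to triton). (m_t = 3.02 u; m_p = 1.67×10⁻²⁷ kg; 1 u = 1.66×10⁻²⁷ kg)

ratio ≈ 0.333

r = mv/(qB) ⇒ at equal v, r ∝ m/q.
r_{proton}/r_{triton} = 0.333.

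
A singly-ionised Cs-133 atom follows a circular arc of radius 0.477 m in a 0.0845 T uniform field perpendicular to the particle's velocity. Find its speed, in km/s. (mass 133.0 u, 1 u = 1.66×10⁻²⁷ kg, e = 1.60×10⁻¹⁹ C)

v ≈ 29.2 km/s

From qvB = mv²/r, v = qBr/m.
v = (1×1.60×10^-19)(0.0845)(0.477) / (2.21×10^-25) = 2.92×10^4 m/s.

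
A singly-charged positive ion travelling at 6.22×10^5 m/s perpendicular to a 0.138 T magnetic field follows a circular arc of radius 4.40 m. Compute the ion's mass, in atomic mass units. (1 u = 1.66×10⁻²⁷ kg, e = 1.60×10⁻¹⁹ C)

qvB = mv²/r ⇒ m = qBr/v.
m = (1×1.60×10^-19)(0.138)(4.40) / (6.22×10^5) = 1.56×10^-25 kg = 94.1 u.

m ≈ 94.1 u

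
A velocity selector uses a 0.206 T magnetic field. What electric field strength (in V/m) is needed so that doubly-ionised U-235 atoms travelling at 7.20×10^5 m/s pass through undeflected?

qE = qvB ⇒ E = vB = (7.20×10^5)(0.206) = 1.48×10^5 V/m.

E ≈ 1.48×10^5 V/m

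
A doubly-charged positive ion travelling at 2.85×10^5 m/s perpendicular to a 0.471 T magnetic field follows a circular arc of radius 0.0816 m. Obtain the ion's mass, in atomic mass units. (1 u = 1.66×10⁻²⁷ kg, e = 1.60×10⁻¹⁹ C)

m ≈ 26.0 u

qvB = mv²/r ⇒ m = qBr/v.
m = (2×1.60×10^-19)(0.471)(0.0816) / (2.85×10^5) = 4.32×10^-26 kg = 26.0 u.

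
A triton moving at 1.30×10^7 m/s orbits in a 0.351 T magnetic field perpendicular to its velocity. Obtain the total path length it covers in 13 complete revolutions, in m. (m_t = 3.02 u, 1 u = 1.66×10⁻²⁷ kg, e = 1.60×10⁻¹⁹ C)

r = mv/(qB) = 1.16 m, so one revolution covers 2πr = 7.29 m.
In 13 revolutions: L = 13·2πr = 94.8 m.

L ≈ 94.8 m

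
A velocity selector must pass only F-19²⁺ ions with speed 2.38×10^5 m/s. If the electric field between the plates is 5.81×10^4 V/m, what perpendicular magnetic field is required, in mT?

B ≈ 244 mT

qE = qvB ⇒ B = E/v = (5.81×10^4) / (2.38×10^5) = 0.244 T.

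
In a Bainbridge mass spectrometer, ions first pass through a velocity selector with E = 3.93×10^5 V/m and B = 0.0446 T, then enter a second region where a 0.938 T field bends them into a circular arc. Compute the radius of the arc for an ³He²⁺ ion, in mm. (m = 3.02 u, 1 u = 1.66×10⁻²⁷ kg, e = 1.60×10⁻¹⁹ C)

The selector passes v = E/B = 3.93×10^5/0.0446 = 8.81×10^6 m/s.
In the deflection region, r = mv/(qB₂) = (5.01×10^-27)(8.81×10^6) / [(2×1.60×10^-19)(0.938)] = 0.147 m.

r ≈ 147 mm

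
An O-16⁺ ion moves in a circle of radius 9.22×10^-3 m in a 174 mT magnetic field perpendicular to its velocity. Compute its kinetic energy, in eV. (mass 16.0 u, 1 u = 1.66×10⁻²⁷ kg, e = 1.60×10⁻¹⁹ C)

K ≈ 7.75 eV

v = qBr/m = (1×1.60×10^-19)(0.174)(9.22×10^-3) / (2.66×10^-26) = 9660 m/s.
K = ½mv² = 0.5·(2.66×10^-26)·(9660)² = 1.24×10^-18 J = 7.75 eV.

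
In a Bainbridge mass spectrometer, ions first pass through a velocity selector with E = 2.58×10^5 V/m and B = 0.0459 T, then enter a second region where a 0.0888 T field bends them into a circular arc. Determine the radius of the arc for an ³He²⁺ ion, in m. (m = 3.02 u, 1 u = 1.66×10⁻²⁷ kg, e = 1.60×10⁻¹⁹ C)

The selector passes v = E/B = 2.58×10^5/0.0459 = 5.62×10^6 m/s.
In the deflection region, r = mv/(qB₂) = (5.01×10^-27)(5.62×10^6) / [(2×1.60×10^-19)(0.0888)] = 0.992 m.

r ≈ 0.992 m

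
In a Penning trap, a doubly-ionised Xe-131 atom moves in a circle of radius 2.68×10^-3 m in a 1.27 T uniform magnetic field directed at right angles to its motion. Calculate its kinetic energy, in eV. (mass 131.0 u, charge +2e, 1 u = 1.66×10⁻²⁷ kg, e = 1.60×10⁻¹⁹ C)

v = qBr/m = (2×1.60×10^-19)(1.27)(2.68×10^-3) / (2.17×10^-25) = 5010 m/s.
K = ½mv² = 0.5·(2.17×10^-25)·(5010)² = 2.73×10^-18 J = 17.0 eV.

K ≈ 17.0 eV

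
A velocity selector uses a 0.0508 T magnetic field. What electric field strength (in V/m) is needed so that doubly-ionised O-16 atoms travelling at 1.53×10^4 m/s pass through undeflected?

E ≈ 777 V/m

qE = qvB ⇒ E = vB = (1.53×10^4)(0.0508) = 777 V/m.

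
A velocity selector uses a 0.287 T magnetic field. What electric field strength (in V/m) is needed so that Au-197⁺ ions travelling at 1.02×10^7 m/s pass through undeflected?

E ≈ 2.93×10^6 V/m

qE = qvB ⇒ E = vB = (1.02×10^7)(0.287) = 2.93×10^6 V/m.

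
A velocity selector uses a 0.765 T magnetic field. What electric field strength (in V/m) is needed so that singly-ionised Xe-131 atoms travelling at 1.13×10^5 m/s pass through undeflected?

qE = qvB ⇒ E = vB = (1.13×10^5)(0.765) = 8.64×10^4 V/m.

E ≈ 8.64×10^4 V/m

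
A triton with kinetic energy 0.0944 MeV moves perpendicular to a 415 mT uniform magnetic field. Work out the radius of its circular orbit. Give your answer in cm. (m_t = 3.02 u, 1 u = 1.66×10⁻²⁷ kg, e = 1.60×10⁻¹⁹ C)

r ≈ 18.5 cm

Convert the energy: K = 0.0944 MeV = 1.51×10^-14 J.
v = √(2K/m) = √(2·1.51×10^-14/5.01×10^-27) = 2.45×10^6 m/s.
r = mv/(qB) = (5.01×10^-27)(2.45×10^6) / [(1×1.60×10^-19)(0.415)] = 0.185 m.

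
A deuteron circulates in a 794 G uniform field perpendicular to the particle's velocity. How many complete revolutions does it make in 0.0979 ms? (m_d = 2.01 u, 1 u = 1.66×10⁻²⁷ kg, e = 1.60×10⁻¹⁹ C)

T = 2πm/(qB) = 2π(3.3366×10^-27) / [(1×1.60×10^-19)(0.0794)] = 1.6502×10^-6 s.
N = t/T = 9.79×10^-5 / 1.6502×10^-6 ≈ 59.33, so 59 complete revolutions.

N = 59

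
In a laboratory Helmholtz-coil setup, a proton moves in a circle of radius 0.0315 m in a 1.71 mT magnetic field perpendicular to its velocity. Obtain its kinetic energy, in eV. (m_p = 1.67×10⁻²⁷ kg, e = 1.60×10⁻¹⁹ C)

K ≈ 0.139 eV

v = qBr/m = (1×1.60×10^-19)(1.71×10^-3)(0.0315) / (1.67×10^-27) = 5160 m/s.
K = ½mv² = 0.5·(1.67×10^-27)·(5160)² = 2.22×10^-20 J = 0.139 eV.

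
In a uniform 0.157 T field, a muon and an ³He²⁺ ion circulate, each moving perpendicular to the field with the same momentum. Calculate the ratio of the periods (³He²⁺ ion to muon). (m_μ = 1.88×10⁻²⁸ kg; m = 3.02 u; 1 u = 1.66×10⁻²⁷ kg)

T = 2πm/(qB) is independent of speed, so T₂/T₁ = (m₂/q₂)/(m₁/q₁).
T_{³He²⁺ ion}/T_{muon} = (5.01×10^-27/2e) / (1.88×10^-28/1e) = 13.3.

ratio ≈ 13.3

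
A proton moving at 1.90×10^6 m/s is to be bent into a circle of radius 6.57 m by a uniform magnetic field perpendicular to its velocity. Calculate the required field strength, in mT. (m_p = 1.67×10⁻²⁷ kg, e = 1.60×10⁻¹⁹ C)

qvB = mv²/r gives B = mv/(qr).
B = (1.67×10^-27)(1.90×10^6) / [(1×1.60×10^-19)(6.57)] = 3.02×10^-3 T.

B ≈ 3.02 mT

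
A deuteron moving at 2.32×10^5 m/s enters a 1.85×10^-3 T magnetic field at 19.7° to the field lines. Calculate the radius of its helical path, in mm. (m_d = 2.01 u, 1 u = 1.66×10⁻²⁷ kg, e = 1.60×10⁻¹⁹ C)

Only the perpendicular component v⊥ = v sin19.7° = 7.82×10^4 m/s is bent by the field.
r = m v⊥ /(qB) = (3.34×10^-27)(7.82×10^4) / [(1×1.60×10^-19)(1.85×10^-3)] = 0.882 m.

r ≈ 882 mm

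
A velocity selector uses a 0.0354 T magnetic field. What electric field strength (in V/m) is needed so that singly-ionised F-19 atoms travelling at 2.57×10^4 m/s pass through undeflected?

E ≈ 910 V/m

qE = qvB ⇒ E = vB = (2.57×10^4)(0.0354) = 910 V/m.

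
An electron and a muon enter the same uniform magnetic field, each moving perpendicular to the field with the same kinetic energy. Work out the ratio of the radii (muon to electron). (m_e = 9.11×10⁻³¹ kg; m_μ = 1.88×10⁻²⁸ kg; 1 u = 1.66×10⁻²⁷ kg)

r = √(2mK)/(qB) ⇒ at equal K, r ∝ √m/q.
r_{muon}/r_{electron} = 14.4.

ratio ≈ 14.4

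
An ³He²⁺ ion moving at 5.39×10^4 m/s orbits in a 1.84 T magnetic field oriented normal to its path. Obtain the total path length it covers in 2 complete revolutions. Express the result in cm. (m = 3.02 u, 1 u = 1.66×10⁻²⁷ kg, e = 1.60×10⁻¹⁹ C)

r = mv/(qB) = 4.59×10^-4 m, so one revolution covers 2πr = 2.88×10^-3 m.
In 2 revolutions: L = 2·2πr = 5.77×10^-3 m.

L ≈ 0.577 cm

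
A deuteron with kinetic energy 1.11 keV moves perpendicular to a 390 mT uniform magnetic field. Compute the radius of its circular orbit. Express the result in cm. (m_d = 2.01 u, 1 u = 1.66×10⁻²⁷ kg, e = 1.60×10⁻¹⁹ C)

Convert the energy: K = 1.11 keV = 1.78×10^-16 J.
v = √(2K/m) = √(2·1.78×10^-16/3.34×10^-27) = 3.26×10^5 m/s.
r = mv/(qB) = (3.34×10^-27)(3.26×10^5) / [(1×1.60×10^-19)(0.390)] = 0.0174 m.

r ≈ 1.74 cm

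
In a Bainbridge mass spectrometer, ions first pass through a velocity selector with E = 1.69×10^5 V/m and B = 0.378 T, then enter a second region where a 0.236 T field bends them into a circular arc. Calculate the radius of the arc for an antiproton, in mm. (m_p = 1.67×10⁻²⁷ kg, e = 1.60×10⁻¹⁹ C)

r ≈ 19.8 mm

The selector passes v = E/B = 1.69×10^5/0.378 = 4.47×10^5 m/s.
In the deflection region, r = mv/(qB₂) = (1.67×10^-27)(4.47×10^5) / [(1×1.60×10^-19)(0.236)] = 0.0198 m.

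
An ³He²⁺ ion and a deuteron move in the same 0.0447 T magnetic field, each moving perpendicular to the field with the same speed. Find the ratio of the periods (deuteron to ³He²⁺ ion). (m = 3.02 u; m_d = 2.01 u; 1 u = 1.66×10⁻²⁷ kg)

ratio ≈ 1.33

T = 2πm/(qB) is independent of speed, so T₂/T₁ = (m₂/q₂)/(m₁/q₁).
T_{deuteron}/T_{³He²⁺ ion} = (3.34×10^-27/1e) / (5.01×10^-27/2e) = 1.33.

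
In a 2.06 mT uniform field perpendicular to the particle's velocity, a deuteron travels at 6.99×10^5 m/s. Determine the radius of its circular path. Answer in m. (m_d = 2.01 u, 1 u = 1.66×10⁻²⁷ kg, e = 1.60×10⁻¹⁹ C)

The magnetic force provides the centripetal force: qvB = mv²/r, so r = mv/(qB).
r = (3.34×10^-27 kg)(6.99×10^5 m/s) / [(1×1.60×10^-19 C)(2.06×10^-3 T)] = 7.08 m.

r ≈ 7.08 m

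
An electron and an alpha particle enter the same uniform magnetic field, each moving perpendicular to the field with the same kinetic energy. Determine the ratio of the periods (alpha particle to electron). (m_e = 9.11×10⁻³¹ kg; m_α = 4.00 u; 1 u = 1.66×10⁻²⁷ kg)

T = 2πm/(qB) is independent of speed, so T₂/T₁ = (m₂/q₂)/(m₁/q₁).
T_{alpha particle}/T_{electron} = (6.64×10^-27/2e) / (9.11×10^-31/1e) = 3640.

ratio ≈ 3640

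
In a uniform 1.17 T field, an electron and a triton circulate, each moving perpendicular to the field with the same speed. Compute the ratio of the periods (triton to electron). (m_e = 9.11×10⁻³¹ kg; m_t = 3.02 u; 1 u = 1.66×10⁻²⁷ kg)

ratio ≈ 5500

T = 2πm/(qB) is independent of speed, so T₂/T₁ = (m₂/q₂)/(m₁/q₁).
T_{triton}/T_{electron} = (5.01×10^-27/1e) / (9.11×10^-31/1e) = 5500.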